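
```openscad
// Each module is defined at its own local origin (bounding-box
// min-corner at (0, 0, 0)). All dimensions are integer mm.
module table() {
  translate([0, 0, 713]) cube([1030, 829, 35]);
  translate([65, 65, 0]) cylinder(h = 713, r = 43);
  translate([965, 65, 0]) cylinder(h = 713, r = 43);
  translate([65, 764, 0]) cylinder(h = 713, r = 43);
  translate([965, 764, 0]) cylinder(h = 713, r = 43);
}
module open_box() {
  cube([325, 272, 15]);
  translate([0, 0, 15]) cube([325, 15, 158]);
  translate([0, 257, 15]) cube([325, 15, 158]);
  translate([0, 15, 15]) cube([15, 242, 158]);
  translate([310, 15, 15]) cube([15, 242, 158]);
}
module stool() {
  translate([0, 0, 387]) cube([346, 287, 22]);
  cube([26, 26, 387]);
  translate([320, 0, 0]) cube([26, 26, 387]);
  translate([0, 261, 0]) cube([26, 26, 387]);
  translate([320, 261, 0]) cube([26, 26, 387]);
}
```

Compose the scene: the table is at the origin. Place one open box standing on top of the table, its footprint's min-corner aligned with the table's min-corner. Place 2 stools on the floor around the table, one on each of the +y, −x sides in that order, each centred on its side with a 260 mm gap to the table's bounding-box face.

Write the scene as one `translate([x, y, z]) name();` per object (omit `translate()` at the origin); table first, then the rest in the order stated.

table();
translate([0, 0, 748]) open_box();
translate([342, 1089, 0]) stool();
translate([-606, 271, 0]) stool();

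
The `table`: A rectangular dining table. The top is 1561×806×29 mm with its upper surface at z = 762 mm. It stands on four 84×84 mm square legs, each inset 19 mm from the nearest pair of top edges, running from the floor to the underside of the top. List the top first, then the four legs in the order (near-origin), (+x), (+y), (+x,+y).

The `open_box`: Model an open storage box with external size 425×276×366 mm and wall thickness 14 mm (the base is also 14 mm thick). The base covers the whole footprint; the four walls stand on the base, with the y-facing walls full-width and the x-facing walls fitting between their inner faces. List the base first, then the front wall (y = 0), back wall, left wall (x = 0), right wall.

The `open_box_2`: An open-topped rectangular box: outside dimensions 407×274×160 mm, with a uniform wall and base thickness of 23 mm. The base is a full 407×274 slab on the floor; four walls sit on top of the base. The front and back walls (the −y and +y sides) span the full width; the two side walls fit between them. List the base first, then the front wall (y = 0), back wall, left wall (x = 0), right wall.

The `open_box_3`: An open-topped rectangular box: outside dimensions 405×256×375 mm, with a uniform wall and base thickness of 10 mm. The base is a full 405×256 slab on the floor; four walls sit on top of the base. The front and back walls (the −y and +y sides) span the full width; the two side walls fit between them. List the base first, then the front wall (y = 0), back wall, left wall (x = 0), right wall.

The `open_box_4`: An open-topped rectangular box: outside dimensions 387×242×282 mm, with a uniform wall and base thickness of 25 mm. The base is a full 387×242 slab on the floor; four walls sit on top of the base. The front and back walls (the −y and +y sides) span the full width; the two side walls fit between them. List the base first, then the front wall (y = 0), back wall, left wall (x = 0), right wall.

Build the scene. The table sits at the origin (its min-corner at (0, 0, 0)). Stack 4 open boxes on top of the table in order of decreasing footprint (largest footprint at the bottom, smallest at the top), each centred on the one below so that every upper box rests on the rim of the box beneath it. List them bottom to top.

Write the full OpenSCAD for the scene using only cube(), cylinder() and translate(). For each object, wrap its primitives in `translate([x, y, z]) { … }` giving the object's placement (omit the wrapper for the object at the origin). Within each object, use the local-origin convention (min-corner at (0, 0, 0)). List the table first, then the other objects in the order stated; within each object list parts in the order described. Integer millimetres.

translate([0, 0, 733]) cube([1561, 806, 29]);
translate([19, 19, 0]) cube([84, 84, 733]);
translate([1458, 19, 0]) cube([84, 84, 733]);
translate([19, 703, 0]) cube([84, 84, 733]);
translate([1458, 703, 0]) cube([84, 84, 733]);
translate([568, 265, 762]) {
  cube([425, 276, 14]);
  translate([0, 0, 14]) cube([425, 14, 352]);
  translate([0, 262, 14]) cube([425, 14, 352]);
  translate([0, 14, 14]) cube([14, 248, 352]);
  translate([411, 14, 14]) cube([14, 248, 352]);
}
translate([577, 266, 1128]) {
  cube([407, 274, 23]);
  translate([0, 0, 23]) cube([407, 23, 137]);
  translate([0, 251, 23]) cube([407, 23, 137]);
  translate([0, 23, 23]) cube([23, 228, 137]);
  translate([384, 23, 23]) cube([23, 228, 137]);
}
translate([578, 275, 1288]) {
  cube([405, 256, 10]);
  translate([0, 0, 10]) cube([405, 10, 365]);
  translate([0, 246, 10]) cube([405, 10, 365]);
  translate([0, 10, 10]) cube([10, 236, 365]);
  translate([395, 10, 10]) cube([10, 236, 365]);
}
translate([587, 282, 1663]) {
  cube([387, 242, 25]);
  translate([0, 0, 25]) cube([387, 25, 257]);
  translate([0, 217, 25]) cube([387, 25, 257]);
  translate([0, 25, 25]) cube([25, 192, 257]);
  translate([362, 25, 25]) cube([25, 192, 257]);
}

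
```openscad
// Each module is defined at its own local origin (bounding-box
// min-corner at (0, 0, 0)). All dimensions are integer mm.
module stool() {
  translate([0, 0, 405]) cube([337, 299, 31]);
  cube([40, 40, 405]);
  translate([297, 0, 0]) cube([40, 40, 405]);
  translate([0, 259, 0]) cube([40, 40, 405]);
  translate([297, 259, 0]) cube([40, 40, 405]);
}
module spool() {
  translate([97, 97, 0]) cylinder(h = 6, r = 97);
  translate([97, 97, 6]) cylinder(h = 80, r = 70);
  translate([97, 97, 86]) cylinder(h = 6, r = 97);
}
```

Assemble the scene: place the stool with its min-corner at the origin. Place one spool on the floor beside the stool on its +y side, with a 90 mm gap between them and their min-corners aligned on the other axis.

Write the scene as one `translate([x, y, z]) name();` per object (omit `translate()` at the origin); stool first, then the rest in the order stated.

stool();
translate([0, 389, 0]) spool();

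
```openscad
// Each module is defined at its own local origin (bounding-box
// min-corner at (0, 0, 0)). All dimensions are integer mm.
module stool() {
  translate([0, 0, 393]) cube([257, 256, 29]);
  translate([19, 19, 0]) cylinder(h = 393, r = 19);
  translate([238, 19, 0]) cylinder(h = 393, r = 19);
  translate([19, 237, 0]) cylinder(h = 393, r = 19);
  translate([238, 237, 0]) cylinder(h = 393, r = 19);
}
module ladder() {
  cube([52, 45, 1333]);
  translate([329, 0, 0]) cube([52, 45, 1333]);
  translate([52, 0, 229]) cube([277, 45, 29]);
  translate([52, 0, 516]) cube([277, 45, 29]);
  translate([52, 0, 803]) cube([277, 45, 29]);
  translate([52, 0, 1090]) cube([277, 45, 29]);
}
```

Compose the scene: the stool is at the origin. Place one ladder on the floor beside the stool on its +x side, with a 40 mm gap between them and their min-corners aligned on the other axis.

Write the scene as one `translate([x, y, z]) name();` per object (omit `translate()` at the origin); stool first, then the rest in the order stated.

stool();
translate([297, 0, 0]) ladder();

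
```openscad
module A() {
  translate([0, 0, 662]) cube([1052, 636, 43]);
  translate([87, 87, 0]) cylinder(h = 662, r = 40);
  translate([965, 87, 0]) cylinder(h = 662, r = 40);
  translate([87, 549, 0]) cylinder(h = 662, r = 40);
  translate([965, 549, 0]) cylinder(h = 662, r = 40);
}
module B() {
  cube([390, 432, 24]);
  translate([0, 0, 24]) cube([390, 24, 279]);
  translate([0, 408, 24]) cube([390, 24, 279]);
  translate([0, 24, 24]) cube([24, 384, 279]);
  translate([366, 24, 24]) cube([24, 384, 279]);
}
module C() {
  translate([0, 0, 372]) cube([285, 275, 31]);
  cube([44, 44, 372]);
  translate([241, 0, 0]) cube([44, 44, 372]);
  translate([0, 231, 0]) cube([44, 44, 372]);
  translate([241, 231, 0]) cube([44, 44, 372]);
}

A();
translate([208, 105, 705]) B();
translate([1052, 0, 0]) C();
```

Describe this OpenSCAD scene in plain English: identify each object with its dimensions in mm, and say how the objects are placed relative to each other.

A is a table with a 1052×636 mm rectangular top, 43 mm thick, top surface at z = 705 mm, supported by four round legs of 80 mm diameter, each leg's bounding box inset 47 mm from the nearest pair of top edges, running from the floor.

B is an open storage box with external size 390×432×303 mm and wall thickness 24 mm (the base is also 24 mm thick). The base covers the whole footprint; the four walls stand on the base, with the y-facing walls full-width and the x-facing walls fitting between their inner faces.

C is a four-legged stool. The seat is 285×275 mm, 31 mm thick, top at z = 403 mm. It stands on four square legs, each 44×44 mm in cross-section, from z = 0 to the seat underside, each flush with a corner of the seat.

The open box is on top of the table. The stool is against the table's +x side, with their −y faces flush.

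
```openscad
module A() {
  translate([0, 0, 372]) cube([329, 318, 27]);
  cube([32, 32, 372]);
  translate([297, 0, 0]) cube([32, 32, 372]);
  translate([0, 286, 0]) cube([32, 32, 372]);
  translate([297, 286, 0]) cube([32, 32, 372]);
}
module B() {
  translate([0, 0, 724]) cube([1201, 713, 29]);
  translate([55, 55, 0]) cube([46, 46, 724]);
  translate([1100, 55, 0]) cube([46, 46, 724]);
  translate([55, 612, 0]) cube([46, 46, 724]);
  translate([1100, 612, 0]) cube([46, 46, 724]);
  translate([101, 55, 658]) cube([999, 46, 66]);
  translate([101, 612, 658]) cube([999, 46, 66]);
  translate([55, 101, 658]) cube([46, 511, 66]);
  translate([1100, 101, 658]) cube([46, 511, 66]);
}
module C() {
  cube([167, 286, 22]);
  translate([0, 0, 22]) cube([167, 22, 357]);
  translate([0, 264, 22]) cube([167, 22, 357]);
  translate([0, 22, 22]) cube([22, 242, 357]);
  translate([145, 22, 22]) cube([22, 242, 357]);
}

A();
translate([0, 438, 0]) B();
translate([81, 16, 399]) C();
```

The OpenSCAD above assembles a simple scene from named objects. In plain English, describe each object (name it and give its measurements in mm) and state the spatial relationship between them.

A is a four-legged stool. The seat is a 329×318×27 mm slab whose top surface is at z = 399 mm; four square legs, each 32×32 mm in cross-section, run from the floor (z = 0) to the underside of the seat, each flush with a corner of the seat.

B is a table: top 1201 mm (x) × 713 mm (y), 29 mm thick, upper face at z = 753 mm, on four 46×46 mm square legs, each inset 55 mm from the nearest pair of top edges, running from z = 0 to the bottom of the top. Four apron rails, 46 mm thick and 66 mm tall, run between adjacent legs with their top edges flush with the underside of the top and their outer faces flush with the legs' outer faces.

C is an open storage box with external size 167×286×379 mm and wall thickness 22 mm (the base is also 22 mm thick). The base covers the whole footprint; the four walls stand on the base, with the y-facing walls full-width and the x-facing walls fitting between their inner faces.

The table is on the floor beside the stool on its +y side. The open box is on top of the stool, centred.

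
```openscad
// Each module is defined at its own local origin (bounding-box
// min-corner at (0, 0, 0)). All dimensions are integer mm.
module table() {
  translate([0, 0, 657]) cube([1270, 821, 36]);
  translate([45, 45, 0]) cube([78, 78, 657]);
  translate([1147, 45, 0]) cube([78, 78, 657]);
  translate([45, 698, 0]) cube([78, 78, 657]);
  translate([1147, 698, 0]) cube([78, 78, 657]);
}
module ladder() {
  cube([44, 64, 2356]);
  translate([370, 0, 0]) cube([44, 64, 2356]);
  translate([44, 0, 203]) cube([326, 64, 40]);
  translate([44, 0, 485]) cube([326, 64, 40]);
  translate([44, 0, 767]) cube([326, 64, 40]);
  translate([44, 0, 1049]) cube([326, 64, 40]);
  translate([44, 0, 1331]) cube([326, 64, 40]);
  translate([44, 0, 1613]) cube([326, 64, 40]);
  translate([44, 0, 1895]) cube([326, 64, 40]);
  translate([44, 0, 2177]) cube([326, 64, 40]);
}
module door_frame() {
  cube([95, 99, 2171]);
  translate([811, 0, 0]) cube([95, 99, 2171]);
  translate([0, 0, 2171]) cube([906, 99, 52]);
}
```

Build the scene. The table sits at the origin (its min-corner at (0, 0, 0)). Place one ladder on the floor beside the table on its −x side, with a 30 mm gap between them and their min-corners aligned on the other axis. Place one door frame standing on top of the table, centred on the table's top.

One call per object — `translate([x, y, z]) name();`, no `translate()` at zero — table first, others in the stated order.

table();
translate([-444, 0, 0]) ladder();
translate([182, 361, 693]) door_frame();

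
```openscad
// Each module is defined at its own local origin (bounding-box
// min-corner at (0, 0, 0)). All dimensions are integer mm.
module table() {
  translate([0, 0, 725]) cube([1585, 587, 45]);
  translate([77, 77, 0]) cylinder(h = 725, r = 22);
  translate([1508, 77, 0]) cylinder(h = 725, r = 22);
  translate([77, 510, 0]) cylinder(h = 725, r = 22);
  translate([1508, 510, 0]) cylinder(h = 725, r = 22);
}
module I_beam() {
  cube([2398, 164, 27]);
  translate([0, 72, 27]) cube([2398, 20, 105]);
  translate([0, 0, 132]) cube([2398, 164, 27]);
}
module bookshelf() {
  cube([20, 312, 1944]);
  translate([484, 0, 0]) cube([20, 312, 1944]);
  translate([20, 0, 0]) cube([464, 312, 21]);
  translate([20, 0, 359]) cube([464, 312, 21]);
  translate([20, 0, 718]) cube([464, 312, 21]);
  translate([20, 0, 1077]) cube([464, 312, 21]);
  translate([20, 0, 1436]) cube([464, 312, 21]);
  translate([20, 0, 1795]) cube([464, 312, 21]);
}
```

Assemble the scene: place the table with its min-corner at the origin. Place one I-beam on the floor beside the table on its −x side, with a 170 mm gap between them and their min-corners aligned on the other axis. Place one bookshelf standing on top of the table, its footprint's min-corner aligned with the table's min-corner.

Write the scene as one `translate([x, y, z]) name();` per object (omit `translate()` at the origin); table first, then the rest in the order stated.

table();
translate([-2568, 0, 0]) I_beam();
translate([0, 0, 770]) bookshelf();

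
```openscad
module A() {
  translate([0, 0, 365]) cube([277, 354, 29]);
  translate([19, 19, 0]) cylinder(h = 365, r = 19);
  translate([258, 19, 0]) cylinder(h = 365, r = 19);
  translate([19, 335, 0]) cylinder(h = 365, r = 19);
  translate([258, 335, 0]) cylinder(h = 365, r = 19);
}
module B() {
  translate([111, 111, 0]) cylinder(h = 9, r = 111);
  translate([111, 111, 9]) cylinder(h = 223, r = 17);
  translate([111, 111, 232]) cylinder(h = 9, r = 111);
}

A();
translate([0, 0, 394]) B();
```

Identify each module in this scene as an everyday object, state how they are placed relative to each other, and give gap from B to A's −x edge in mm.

The spool's min-x is at 0; the stool's min-x is 0; gap = 0 mm.

A is a stool. B is a spool. The spool is on top of the stool. The gap from the spool to the stool's −x edge is 0 mm.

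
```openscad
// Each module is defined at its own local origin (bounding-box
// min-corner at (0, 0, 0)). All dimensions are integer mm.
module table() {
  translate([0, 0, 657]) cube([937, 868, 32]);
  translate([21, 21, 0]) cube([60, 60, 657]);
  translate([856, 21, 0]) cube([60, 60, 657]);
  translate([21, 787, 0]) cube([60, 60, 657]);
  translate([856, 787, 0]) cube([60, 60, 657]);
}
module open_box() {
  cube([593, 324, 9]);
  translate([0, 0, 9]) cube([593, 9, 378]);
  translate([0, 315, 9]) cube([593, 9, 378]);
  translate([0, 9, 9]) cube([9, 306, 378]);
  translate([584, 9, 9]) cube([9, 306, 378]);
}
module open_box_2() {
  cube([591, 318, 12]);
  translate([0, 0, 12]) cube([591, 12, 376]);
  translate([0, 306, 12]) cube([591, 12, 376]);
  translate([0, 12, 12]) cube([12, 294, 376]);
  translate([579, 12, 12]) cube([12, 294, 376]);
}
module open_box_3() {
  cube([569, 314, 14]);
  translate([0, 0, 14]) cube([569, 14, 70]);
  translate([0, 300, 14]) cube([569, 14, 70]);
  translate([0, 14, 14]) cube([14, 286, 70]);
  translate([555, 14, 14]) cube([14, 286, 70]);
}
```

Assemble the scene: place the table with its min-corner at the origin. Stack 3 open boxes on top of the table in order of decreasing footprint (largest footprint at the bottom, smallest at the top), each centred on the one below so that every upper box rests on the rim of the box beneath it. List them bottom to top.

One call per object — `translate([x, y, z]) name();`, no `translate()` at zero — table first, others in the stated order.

table();
translate([172, 272, 689]) open_box();
translate([173, 275, 1076]) open_box_2();
translate([184, 277, 1464]) open_box_3();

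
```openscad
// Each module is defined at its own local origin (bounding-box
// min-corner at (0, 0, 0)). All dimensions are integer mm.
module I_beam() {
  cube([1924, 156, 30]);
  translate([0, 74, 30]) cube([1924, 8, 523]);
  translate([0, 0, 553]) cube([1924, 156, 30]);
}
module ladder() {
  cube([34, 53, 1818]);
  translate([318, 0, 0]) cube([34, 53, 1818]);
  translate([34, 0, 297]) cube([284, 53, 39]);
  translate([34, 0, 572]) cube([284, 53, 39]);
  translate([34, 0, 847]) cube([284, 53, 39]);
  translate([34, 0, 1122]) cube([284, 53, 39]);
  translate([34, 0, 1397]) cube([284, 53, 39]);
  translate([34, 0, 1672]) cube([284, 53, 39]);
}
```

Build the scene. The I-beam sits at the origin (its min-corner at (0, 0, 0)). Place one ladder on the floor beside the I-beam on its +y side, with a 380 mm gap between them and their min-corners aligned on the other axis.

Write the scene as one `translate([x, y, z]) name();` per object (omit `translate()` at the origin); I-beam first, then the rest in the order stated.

I_beam();
translate([0, 536, 0]) ladder();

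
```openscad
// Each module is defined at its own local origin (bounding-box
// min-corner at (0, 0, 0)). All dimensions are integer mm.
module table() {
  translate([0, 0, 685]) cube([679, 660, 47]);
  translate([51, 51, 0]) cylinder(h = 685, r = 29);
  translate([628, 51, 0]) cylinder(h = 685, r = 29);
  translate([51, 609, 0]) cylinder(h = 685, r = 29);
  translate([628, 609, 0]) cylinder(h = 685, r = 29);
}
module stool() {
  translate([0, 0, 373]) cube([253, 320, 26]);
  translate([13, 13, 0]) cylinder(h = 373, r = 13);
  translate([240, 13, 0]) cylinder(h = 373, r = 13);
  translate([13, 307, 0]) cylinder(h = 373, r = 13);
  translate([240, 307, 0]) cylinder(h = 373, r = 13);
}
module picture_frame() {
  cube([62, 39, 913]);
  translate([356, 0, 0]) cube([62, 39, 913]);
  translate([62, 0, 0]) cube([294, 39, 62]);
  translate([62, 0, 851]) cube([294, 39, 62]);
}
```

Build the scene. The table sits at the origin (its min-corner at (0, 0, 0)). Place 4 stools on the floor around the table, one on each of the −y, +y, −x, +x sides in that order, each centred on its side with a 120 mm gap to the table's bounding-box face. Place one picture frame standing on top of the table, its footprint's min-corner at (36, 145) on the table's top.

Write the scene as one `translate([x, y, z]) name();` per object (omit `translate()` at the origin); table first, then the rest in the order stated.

table();
translate([213, -440, 0]) stool();
translate([213, 780, 0]) stool();
translate([-373, 170, 0]) stool();
translate([799, 170, 0]) stool();
translate([36, 145, 732]) picture_frame();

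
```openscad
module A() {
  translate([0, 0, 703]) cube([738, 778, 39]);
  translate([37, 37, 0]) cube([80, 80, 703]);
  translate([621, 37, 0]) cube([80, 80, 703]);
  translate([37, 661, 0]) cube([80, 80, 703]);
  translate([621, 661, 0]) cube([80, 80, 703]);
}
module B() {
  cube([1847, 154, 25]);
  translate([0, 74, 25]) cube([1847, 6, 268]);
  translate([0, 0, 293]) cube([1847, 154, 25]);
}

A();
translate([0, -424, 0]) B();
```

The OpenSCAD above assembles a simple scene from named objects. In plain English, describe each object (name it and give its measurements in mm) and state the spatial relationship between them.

A is a table with a 738×778 mm rectangular top, 39 mm thick, top surface at z = 742 mm, supported by four 80×80 mm square legs, each inset 37 mm from the nearest pair of top edges, running from the floor.

B is an I-beam lying along x, 1847 mm long. Overall section height 318 mm. Two flanges 154 mm wide (y) and 25 mm thick, one on the floor and one at the top; a web 6 mm thick runs between them, centred on the flange width.

The I-beam is on the floor beside the table on its −y side.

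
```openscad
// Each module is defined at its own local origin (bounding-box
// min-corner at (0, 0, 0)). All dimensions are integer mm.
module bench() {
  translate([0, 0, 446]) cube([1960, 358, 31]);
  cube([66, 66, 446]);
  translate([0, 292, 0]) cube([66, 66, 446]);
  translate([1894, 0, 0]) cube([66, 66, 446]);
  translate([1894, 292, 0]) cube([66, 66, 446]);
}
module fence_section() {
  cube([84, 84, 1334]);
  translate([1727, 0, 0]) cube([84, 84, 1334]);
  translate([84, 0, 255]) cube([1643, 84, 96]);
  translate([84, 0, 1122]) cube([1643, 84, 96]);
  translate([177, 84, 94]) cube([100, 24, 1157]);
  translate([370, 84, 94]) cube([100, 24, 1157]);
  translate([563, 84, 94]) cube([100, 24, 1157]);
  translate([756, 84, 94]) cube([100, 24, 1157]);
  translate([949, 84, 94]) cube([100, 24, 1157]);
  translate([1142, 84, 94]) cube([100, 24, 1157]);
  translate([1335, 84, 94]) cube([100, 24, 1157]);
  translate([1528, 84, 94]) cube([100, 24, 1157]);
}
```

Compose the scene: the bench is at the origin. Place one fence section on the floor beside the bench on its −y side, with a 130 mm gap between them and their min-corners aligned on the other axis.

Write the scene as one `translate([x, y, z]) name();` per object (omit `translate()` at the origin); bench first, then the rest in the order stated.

bench();
translate([0, -238, 0]) fence_section();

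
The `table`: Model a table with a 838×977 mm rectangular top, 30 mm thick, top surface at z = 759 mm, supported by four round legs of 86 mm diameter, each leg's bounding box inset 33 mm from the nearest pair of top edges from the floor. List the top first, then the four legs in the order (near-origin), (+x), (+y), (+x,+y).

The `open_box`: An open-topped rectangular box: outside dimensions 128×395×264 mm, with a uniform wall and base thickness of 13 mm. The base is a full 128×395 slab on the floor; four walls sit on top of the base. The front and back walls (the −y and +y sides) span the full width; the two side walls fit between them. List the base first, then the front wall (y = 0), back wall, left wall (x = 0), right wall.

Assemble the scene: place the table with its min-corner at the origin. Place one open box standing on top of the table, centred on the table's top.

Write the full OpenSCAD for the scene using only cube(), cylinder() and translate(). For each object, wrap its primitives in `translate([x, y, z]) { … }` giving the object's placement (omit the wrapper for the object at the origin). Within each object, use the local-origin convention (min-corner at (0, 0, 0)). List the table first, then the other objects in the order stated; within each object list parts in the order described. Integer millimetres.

translate([0, 0, 729]) cube([838, 977, 30]);
translate([76, 76, 0]) cylinder(h = 729, r = 43);
translate([762, 76, 0]) cylinder(h = 729, r = 43);
translate([76, 901, 0]) cylinder(h = 729, r = 43);
translate([762, 901, 0]) cylinder(h = 729, r = 43);
translate([355, 291, 759]) {
  cube([128, 395, 13]);
  translate([0, 0, 13]) cube([128, 13, 251]);
  translate([0, 382, 13]) cube([128, 13, 251]);
  translate([0, 13, 13]) cube([13, 369, 251]);
  translate([115, 13, 13]) cube([13, 369, 251]);
}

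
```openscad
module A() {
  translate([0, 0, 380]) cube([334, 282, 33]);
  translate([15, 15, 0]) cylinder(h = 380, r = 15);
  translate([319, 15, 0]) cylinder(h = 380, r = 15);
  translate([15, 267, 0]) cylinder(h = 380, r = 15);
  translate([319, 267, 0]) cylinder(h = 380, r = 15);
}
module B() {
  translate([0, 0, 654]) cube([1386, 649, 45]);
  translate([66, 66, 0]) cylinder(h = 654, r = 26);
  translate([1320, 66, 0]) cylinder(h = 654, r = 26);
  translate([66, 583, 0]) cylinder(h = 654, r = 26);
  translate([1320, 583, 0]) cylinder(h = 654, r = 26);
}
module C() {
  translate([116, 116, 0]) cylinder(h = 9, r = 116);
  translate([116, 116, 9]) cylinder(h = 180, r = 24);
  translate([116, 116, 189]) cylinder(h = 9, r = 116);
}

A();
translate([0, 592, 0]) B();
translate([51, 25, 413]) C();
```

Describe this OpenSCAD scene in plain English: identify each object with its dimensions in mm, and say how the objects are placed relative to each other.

A is a four-legged stool. The seat is 334×282 mm, 33 mm thick, top at z = 413 mm. It stands on four round legs, each 30 mm in diameter, from z = 0 to the seat underside, each leg's axis is inset half a diameter from the nearest pair of seat edges (so the leg's bounding box is flush with the corner).

B is a rectangular dining table. The top is 1386×649×45 mm with its upper surface at z = 699 mm. It stands on four round legs of 52 mm diameter, each leg's bounding box inset 40 mm from the nearest pair of top edges, running from the floor to the underside of the top.

C is a spool: two coaxial disc flanges of radius 116 mm and thickness 9 mm, joined by a core cylinder of radius 24 mm and height 180 mm. The lower flange rests on z = 0 and the three cylinders share a vertical axis.

The table is on the floor beside the stool on its +y side. The spool is on top of the stool, centred.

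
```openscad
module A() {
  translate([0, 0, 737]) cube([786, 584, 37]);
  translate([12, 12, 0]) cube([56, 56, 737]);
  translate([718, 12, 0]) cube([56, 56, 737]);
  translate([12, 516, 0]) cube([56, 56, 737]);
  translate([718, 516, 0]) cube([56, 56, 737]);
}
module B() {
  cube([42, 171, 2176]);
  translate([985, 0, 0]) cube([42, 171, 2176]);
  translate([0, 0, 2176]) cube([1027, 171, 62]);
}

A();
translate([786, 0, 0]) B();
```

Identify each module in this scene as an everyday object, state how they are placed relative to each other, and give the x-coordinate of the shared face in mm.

The table's +x face and the door frame's −x face are both at x = 786 mm.

A is a table. B is a door frame. The door frame is against the table's +x side, with their −y faces flush. The x-coordinate of the shared face is 786 mm.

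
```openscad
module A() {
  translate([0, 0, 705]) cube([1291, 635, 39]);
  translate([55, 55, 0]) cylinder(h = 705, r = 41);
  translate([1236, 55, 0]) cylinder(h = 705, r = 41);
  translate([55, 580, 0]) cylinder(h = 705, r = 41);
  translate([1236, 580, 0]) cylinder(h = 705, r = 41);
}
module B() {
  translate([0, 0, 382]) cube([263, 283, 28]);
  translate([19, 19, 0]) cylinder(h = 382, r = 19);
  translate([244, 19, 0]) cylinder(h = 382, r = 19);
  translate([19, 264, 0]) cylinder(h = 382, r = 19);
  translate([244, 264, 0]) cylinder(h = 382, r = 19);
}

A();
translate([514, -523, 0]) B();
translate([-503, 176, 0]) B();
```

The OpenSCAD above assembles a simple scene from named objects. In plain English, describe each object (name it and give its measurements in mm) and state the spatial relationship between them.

A is a table with a 1291×635 mm rectangular top, 39 mm thick, top surface at z = 744 mm, supported by four round legs of 82 mm diameter, each leg's bounding box inset 14 mm from the nearest pair of top edges, running from the floor.

B is a four-legged stool. The seat is 263×283 mm, 28 mm thick, top at z = 410 mm. It stands on four round legs, each 38 mm in diameter, from z = 0 to the seat underside, each leg's axis is inset half a diameter from the nearest pair of seat edges (so the leg's bounding box is flush with the corner).

Two stools sit around the table at the −y, −x sides.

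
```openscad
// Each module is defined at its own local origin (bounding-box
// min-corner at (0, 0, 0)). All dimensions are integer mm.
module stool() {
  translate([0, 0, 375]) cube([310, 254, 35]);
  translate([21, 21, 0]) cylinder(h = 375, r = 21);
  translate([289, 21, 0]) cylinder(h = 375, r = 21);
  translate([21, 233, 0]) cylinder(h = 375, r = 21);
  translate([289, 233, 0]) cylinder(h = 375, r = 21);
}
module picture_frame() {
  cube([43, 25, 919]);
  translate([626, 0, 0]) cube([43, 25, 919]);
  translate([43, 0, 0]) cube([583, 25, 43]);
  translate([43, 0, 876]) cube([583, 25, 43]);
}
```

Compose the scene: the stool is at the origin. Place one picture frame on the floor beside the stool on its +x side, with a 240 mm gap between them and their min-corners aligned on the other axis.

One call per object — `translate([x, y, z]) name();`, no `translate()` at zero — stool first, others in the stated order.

stool();
translate([550, 0, 0]) picture_frame();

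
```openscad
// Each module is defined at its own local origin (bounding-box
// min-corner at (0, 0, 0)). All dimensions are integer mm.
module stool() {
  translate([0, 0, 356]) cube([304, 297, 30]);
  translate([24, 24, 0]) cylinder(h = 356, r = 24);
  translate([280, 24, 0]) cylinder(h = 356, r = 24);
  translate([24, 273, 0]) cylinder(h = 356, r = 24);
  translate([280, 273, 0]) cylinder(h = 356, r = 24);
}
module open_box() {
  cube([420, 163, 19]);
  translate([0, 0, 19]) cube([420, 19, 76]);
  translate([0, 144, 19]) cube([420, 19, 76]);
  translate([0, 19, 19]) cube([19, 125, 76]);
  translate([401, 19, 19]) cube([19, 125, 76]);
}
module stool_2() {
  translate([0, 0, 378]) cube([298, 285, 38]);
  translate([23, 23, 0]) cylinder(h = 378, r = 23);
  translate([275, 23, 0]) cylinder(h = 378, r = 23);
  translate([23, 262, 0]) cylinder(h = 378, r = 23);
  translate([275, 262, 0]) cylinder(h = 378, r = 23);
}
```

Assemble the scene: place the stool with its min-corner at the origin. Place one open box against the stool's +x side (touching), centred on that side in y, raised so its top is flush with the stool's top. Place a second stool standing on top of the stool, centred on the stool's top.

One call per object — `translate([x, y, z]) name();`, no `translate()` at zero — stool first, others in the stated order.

stool();
translate([304, 67, 291]) open_box();
translate([3, 6, 386]) stool_2();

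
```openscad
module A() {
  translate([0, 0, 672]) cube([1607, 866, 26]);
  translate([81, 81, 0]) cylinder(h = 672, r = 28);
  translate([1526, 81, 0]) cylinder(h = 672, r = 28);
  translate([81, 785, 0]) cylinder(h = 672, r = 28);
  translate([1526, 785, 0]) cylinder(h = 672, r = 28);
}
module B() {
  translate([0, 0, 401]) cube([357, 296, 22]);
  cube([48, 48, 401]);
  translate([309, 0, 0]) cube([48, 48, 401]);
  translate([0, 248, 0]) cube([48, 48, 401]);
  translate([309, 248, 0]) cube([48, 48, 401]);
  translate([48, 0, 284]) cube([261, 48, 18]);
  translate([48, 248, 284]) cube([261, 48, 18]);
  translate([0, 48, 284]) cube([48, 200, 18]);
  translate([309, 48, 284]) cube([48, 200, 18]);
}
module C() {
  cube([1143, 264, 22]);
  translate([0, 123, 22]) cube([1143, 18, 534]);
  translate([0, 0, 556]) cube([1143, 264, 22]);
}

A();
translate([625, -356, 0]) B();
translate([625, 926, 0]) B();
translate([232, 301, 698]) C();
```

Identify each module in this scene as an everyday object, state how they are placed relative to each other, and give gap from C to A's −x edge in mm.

The I-beam's min-x is at 232; the table's min-x is 0; gap = 232 mm.

A is a table. B is a stool. C is an I-beam. Two stools sit around the table at the −y, +y sides. The I-beam is on top of the table, centred. The gap from the I-beam to the table's −x edge is 232 mm.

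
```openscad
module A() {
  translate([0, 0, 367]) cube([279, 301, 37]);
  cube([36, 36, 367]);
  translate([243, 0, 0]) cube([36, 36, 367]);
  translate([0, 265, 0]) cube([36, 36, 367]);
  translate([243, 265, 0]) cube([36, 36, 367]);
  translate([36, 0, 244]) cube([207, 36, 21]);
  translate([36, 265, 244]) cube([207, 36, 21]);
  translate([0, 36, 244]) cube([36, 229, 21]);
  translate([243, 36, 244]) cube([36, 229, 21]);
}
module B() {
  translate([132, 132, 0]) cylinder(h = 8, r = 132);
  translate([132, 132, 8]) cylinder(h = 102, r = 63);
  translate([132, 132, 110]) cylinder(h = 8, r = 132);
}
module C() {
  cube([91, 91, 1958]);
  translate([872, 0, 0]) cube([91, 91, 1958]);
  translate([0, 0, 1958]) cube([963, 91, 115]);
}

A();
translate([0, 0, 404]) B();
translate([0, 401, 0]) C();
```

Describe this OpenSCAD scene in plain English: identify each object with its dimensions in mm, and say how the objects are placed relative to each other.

A is a four-legged stool. The seat is 279×301 mm, 37 mm thick, top at z = 404 mm. It stands on four square legs, each 36×36 mm in cross-section, from z = 0 to the seat underside, each flush with a corner of the seat. Four stretchers, 36 mm wide and 21 mm tall, connect adjacent legs with their undersides at z = 244 mm, each running between the inner faces of the legs it joins and aligned with the legs' outer faces on the other axis.

B is a spool: two coaxial disc flanges of radius 132 mm and thickness 8 mm, joined by a core cylinder of radius 63 mm and height 102 mm. The lower flange rests on z = 0 and the three cylinders share a vertical axis.

C is a rectangular door frame: two vertical jambs of 91×91 mm section, 1958 mm tall, with a clear opening 781 mm wide between their inner faces. A header 115 mm tall and 91 mm deep lies on top of the jambs and spans the full outside width.

The spool is on top of the stool. The door frame is on the floor beside the stool on its +y side.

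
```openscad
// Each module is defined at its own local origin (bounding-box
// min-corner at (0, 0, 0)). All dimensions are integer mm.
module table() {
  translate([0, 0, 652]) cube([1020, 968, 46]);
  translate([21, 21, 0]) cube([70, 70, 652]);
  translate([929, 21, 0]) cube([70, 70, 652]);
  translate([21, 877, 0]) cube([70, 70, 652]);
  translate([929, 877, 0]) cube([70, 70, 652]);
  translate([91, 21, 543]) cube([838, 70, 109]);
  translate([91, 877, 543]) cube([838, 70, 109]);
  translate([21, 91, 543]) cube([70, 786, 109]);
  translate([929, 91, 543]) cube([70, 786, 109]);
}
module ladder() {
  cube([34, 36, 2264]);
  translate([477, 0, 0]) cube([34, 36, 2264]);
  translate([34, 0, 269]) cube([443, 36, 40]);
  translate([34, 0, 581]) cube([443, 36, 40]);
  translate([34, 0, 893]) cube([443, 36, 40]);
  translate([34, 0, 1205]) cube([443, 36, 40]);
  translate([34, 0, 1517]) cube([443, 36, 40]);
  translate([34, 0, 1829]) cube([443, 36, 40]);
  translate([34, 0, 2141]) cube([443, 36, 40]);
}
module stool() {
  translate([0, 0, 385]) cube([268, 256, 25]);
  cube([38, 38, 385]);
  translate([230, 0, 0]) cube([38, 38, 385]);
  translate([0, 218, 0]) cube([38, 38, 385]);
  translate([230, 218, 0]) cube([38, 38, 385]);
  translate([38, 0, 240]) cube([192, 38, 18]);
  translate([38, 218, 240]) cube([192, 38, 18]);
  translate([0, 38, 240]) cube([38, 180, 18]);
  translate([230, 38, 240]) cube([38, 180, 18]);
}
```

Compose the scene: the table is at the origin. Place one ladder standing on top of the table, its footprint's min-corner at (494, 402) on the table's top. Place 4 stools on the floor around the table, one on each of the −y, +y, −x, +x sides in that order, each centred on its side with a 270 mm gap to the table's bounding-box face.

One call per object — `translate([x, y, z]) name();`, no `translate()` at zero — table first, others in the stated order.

table();
translate([494, 402, 698]) ladder();
translate([376, -526, 0]) stool();
translate([376, 1238, 0]) stool();
translate([-538, 356, 0]) stool();
translate([1290, 356, 0]) stool();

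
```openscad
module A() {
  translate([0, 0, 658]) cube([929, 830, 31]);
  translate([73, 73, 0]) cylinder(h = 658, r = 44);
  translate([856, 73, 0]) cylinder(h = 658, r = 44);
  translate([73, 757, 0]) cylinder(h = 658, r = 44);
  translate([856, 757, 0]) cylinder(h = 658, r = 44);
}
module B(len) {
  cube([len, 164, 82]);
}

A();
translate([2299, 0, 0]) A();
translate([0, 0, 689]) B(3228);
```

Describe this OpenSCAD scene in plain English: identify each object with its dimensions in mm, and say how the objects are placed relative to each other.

A is a rectangular dining table. The top is 929×830×31 mm with its upper surface at z = 689 mm. It stands on four round legs of 88 mm diameter, each leg's bounding box inset 29 mm from the nearest pair of top edges, running from the floor to the underside of the top.

B is a rectangular beam 3228 mm long (x), 164 mm deep (y), 82 mm thick (z).

The beam spans the tops of two tables placed 1370 mm apart, resting at z = 689 mm.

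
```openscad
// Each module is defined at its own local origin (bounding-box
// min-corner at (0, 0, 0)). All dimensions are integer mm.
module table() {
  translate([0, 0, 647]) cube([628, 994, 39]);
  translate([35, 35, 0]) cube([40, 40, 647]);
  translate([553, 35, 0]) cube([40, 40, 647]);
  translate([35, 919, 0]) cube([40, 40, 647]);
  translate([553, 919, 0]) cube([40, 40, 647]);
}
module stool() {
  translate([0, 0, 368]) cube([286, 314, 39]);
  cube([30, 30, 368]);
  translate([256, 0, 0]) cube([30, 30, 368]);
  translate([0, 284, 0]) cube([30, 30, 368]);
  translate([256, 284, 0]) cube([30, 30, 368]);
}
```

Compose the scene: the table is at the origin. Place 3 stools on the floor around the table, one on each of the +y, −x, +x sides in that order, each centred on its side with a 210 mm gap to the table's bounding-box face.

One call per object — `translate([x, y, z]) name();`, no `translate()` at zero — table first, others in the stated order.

table();
translate([171, 1204, 0]) stool();
translate([-496, 340, 0]) stool();
translate([838, 340, 0]) stool();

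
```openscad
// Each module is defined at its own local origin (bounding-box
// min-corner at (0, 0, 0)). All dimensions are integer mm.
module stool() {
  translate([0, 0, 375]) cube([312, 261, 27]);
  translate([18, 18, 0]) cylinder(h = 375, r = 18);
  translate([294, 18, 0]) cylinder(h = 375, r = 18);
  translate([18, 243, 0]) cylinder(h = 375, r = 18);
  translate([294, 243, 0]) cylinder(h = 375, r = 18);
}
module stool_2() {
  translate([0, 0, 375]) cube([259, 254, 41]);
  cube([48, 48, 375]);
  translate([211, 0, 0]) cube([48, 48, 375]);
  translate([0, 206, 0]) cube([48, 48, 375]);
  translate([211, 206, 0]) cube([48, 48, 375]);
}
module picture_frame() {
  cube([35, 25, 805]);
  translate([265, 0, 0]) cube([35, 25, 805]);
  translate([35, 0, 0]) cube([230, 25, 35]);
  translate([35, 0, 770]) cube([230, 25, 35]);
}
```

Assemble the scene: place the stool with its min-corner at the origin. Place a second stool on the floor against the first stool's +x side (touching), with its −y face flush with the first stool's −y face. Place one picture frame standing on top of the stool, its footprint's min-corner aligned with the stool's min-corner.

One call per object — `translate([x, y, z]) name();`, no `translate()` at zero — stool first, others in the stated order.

stool();
translate([312, 0, 0]) stool_2();
translate([0, 0, 402]) picture_frame();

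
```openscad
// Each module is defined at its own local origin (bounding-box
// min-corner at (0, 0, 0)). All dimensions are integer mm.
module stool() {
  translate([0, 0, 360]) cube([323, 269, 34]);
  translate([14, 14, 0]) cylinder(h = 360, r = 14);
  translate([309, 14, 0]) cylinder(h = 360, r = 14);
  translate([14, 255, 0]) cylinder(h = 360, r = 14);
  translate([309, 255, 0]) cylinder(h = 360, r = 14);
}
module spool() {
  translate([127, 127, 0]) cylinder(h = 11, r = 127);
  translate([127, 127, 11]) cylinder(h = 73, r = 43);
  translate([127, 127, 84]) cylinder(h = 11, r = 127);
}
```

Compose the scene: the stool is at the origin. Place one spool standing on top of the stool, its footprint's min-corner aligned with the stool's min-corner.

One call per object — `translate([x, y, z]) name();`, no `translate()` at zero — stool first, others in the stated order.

stool();
translate([0, 0, 394]) spool();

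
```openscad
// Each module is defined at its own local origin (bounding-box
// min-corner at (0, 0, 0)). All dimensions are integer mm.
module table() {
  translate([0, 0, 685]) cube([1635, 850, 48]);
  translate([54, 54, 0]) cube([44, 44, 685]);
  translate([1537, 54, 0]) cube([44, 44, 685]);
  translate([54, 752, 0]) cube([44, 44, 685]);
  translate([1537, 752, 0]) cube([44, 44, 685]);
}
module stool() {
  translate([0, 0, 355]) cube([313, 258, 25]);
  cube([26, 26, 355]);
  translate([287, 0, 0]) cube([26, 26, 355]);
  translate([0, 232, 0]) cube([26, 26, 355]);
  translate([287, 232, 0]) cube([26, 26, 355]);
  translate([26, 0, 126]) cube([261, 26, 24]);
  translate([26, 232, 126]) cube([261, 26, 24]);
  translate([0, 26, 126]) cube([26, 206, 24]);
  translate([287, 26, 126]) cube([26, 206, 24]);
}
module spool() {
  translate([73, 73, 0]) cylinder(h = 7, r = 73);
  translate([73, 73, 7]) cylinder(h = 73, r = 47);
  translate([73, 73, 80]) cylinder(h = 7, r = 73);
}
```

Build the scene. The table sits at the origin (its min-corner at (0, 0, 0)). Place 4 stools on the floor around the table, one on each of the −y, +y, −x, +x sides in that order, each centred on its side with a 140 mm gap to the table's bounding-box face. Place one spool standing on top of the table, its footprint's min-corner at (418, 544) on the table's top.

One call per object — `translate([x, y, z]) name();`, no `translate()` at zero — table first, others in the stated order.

table();
translate([661, -398, 0]) stool();
translate([661, 990, 0]) stool();
translate([-453, 296, 0]) stool();
translate([1775, 296, 0]) stool();
translate([418, 544, 733]) spool();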